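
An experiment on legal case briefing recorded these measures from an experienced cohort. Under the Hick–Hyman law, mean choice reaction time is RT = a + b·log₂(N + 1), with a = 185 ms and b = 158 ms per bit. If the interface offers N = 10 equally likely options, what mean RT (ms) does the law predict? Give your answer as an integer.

log₂(10 + 1) = log₂(11) = 3.4594.
RT = 185 + 158 × 3.4594 = 185 + 546.5852 = 731.5852 ms.
≈ 732 ms.

732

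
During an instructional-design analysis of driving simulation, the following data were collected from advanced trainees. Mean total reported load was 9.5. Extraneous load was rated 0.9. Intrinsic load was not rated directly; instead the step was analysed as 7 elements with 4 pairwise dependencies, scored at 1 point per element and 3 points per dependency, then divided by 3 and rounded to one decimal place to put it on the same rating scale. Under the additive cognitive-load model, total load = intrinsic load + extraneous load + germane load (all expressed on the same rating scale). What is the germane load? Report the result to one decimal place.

2.3

Intrinsic (element-interactivity): (7 × 1 + 4 × 3) / 3 = 19 / 3 = 6.3333 → 6.3.
germane load = total − intrinsic − extraneous
             = 9.5 − 6.3 − 0.9 = 2.3.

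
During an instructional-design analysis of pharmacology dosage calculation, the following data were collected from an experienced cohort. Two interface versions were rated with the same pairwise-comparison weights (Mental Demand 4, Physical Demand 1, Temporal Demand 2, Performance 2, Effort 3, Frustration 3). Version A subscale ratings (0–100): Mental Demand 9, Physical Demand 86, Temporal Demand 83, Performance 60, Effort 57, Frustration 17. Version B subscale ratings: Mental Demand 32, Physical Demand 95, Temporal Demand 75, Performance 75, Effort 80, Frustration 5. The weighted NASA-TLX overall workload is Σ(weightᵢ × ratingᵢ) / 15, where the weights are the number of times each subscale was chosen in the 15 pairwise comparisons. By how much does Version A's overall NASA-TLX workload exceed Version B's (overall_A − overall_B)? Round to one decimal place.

Version A weighted sum = 4·9 + 1·86 + 2·83 + 2·60 + 3·57 + 3·17 = 36 + 86 + 166 + 120 + 171 + 51 = 630; overall_A = 630/15 = 42.0000.
Version B weighted sum = 4·32 + 1·95 + 2·75 + 2·75 + 3·80 + 3·5 = 128 + 95 + 150 + 150 + 240 + 15 = 778; overall_B = 778/15 = 51.8667.
Difference = 42.0000 − 51.8667 = -9.8667 ≈ -9.9.

-9.9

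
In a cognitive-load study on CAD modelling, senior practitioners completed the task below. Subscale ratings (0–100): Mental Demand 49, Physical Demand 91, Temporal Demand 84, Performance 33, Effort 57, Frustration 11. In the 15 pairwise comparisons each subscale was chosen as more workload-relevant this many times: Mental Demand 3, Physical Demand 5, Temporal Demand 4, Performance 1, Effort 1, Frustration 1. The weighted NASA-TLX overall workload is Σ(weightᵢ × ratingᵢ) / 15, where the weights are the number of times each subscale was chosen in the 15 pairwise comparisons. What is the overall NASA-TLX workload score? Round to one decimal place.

The tallies are the weights (they sum to 15).
Weighted sum = 3·49 + 5·91 + 4·84 + 1·33 + 1·57 + 1·11
            = 147 + 455 + 336 + 33 + 57 + 11 = 1039.
Overall workload = 1039 / 15 = 69.2667 ≈ 69.3.

69.3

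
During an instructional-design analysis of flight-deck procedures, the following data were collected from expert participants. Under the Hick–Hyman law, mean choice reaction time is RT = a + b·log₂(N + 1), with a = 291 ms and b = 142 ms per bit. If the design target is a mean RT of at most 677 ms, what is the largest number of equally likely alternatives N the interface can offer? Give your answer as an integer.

5

Set 291 + 142·log₂(N + 1) ≤ 677.
log₂(N + 1) ≤ (677 − 291) / 142 = 2.7183.
N + 1 ≤ 2^2.7183 = 6.5810.
N ≤ 5.5810, so the largest integer N is 5.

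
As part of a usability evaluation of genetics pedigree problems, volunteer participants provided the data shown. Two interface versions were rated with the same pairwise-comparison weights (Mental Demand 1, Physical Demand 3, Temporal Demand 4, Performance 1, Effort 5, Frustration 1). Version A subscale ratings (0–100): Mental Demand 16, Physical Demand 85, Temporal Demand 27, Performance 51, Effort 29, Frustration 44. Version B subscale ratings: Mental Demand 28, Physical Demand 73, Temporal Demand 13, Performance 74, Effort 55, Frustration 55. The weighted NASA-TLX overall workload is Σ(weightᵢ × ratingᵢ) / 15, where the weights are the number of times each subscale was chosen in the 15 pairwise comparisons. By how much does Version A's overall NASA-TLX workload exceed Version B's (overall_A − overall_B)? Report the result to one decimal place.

Version A weighted sum = 1·16 + 3·85 + 4·27 + 1·51 + 5·29 + 1·44 = 16 + 255 + 108 + 51 + 145 + 44 = 619; overall_A = 619/15 = 41.2667.
Version B weighted sum = 1·28 + 3·73 + 4·13 + 1·74 + 5·55 + 1·55 = 28 + 219 + 52 + 74 + 275 + 55 = 703; overall_B = 703/15 = 46.8667.
Difference = 41.2667 − 46.8667 = -5.6000 ≈ -5.6.

-5.6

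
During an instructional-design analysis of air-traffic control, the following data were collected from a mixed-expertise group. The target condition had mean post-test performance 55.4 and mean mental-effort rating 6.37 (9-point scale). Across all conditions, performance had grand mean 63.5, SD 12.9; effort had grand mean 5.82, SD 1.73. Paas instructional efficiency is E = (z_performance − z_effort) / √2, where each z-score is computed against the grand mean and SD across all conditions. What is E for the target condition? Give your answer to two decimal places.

-0.67

z_performance = (55.4 − 63.5) / 12.9 = -8.1000 / 12.9 = -0.6279.
z_effort = (6.37 − 5.82) / 1.73 = 0.5500 / 1.73 = 0.3179.
z_P − z_E = -0.6279 − 0.3179 = -0.9458.
E = -0.9458 / √2 = -0.9458 / 1.41421 = -0.6688 ≈ -0.67.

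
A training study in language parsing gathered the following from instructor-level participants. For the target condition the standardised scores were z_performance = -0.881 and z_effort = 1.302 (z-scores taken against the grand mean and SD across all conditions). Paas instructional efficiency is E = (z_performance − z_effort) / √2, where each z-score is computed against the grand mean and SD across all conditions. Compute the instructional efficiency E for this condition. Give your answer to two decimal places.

z_P − z_E = -0.881 − 1.302 = -2.1830.
E = -2.1830 / √2 = -2.1830 / 1.41421 = -1.5436 ≈ -1.54.

-1.54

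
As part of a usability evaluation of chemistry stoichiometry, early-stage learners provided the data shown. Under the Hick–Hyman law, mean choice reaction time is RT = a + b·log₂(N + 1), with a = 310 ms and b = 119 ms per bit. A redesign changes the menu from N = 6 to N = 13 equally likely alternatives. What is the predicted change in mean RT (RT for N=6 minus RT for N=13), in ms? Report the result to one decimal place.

-119.0

RT(6) = 310 + 119·log₂(7) = 310 + 119·2.8074 = 644.0806 ms.
RT(13) = 310 + 119·log₂(14) = 310 + 119·3.8074 = 763.0806 ms.
Difference = 644.0806 − 763.0806 = -119.0000 ≈ -119.0 ms.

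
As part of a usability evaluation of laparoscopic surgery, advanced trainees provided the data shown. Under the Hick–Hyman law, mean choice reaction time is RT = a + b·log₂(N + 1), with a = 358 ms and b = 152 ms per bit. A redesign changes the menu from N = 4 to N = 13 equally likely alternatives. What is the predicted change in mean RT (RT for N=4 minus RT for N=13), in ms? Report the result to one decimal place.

RT(4) = 358 + 152·log₂(5) = 358 + 152·2.3219 = 710.9288 ms.
RT(13) = 358 + 152·log₂(14) = 358 + 152·3.8074 = 936.7248 ms.
Difference = 710.9288 − 936.7248 = -225.7960 ≈ -225.8 ms.

-225.8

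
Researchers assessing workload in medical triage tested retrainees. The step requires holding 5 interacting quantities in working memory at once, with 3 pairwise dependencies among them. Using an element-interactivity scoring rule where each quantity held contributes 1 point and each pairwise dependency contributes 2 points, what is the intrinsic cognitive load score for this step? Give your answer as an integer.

Element contribution: 5 × 1 = 5.
Interaction contribution: 3 × 2 = 6.
Intrinsic load = 5 + 6 = 11.

11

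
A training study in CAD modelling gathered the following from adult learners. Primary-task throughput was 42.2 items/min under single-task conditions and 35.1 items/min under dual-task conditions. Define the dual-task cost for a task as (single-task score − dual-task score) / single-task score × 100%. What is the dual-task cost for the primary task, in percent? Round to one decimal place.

Cost = (42.2 − 35.1) / 42.2 × 100%
     = 7.1000 / 42.2 × 100% = 16.8246%.
≈ 16.8%.

16.8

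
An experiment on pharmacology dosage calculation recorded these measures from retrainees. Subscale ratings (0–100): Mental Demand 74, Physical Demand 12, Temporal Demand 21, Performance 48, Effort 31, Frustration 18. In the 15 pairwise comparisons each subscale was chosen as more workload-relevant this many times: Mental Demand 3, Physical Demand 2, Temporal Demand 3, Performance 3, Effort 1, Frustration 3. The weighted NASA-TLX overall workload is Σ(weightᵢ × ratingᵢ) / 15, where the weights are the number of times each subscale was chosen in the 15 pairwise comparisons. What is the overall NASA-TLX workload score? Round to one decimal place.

35.9

The tallies are the weights (they sum to 15).
Weighted sum = 3·74 + 2·12 + 3·21 + 3·48 + 1·31 + 3·18
            = 222 + 24 + 63 + 144 + 31 + 54 = 538.
Overall workload = 538 / 15 = 35.8667 ≈ 35.9.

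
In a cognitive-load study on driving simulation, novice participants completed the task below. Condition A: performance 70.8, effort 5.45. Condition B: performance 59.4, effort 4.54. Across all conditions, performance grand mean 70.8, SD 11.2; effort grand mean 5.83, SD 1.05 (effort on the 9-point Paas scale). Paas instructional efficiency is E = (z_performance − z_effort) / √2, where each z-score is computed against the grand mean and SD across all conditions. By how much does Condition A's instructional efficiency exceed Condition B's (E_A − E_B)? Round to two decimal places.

0.11

Condition A: z_P = (70.8 − 70.8)/11.2 = 0.0000; z_E = (5.45 − 5.83)/1.05 = -0.3619; E_A = (0.0000 − (-0.3619))/√2 = 0.2559.
Condition B: z_P = (59.4 − 70.8)/11.2 = -1.0179; z_E = (4.54 − 5.83)/1.05 = -1.2286; E_B = (-1.0179 − (-1.2286))/√2 = 0.1490.
E_A − E_B = 0.2559 − 0.1490 = 0.1069 ≈ 0.11.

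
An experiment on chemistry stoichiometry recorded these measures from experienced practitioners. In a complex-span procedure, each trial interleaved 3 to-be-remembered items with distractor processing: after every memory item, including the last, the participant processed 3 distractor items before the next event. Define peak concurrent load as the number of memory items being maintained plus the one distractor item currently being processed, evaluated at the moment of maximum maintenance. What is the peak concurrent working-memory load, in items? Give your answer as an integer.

Maintenance is greatest during the distractor(s) after memory item 3: all 3 memory items are being held.
One distractor item is concurrently being processed.
Peak concurrent load = 3 + 1 = 4 items.

4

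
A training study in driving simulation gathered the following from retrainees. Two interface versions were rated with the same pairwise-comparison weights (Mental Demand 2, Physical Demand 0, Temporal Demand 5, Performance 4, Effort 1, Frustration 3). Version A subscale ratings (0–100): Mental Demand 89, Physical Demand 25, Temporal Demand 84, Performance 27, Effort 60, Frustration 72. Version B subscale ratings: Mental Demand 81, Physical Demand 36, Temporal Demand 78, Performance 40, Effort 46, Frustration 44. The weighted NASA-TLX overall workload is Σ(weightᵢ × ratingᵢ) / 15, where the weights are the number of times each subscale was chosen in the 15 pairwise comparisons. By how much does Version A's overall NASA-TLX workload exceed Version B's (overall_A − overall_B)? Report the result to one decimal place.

Version A weighted sum = 2·89 + 0·25 + 5·84 + 4·27 + 1·60 + 3·72 = 178 + 0 + 420 + 108 + 60 + 216 = 982; overall_A = 982/15 = 65.4667.
Version B weighted sum = 2·81 + 0·36 + 5·78 + 4·40 + 1·46 + 3·44 = 162 + 0 + 390 + 160 + 46 + 132 = 890; overall_B = 890/15 = 59.3333.
Difference = 65.4667 − 59.3333 = 6.1334 ≈ 6.1.

6.1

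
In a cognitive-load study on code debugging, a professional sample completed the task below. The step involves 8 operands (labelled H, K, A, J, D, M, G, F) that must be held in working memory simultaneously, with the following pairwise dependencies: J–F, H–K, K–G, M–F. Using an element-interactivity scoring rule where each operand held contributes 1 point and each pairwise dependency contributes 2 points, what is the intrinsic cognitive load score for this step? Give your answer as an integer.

16

Count of operands held simultaneously: 8.
Count of pairwise dependencies listed: 4.
Element contribution: 8 × 1 = 8.
Interaction contribution: 4 × 2 = 8.
Intrinsic load = 8 + 8 = 16.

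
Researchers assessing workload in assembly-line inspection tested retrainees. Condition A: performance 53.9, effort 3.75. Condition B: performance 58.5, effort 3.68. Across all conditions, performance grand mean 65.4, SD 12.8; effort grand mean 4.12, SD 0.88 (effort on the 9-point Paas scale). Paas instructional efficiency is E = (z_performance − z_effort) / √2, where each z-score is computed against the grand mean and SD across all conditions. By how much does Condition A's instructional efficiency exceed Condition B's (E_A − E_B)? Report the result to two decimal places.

-0.31

Condition A: z_P = (53.9 − 65.4)/12.8 = -0.8984; z_E = (3.75 − 4.12)/0.88 = -0.4205; E_A = (-0.8984 − (-0.4205))/√2 = -0.3379.
Condition B: z_P = (58.5 − 65.4)/12.8 = -0.5391; z_E = (3.68 − 4.12)/0.88 = -0.5000; E_B = (-0.5391 − (-0.5000))/√2 = -0.0276.
E_A − E_B = -0.3379 − (-0.0276) = -0.3103 ≈ -0.31.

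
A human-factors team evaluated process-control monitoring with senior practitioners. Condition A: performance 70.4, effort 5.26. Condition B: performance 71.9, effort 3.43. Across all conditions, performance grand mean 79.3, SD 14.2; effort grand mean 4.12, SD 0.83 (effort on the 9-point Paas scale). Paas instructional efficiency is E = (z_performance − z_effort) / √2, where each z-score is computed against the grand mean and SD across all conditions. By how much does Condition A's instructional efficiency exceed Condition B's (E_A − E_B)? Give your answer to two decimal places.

-1.63

Condition A: z_P = (70.4 − 79.3)/14.2 = -0.6268; z_E = (5.26 − 4.12)/0.83 = 1.3735; E_A = (-0.6268 − 1.3735)/√2 = -1.4144.
Condition B: z_P = (71.9 − 79.3)/14.2 = -0.5211; z_E = (3.43 − 4.12)/0.83 = -0.8313; E_B = (-0.5211 − (-0.8313))/√2 = 0.2193.
E_A − E_B = -1.4144 − 0.2193 = -1.6337 ≈ -1.63.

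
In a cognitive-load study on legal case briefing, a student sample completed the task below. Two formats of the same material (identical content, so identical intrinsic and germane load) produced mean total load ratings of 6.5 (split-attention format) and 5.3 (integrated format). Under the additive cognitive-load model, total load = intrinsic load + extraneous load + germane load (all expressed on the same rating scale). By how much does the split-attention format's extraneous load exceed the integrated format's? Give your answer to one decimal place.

Intrinsic and germane load are equal across formats, so the difference in total load equals the difference in extraneous load.
Extraneous-load difference = 6.5 − 5.3 = 1.2.

1.2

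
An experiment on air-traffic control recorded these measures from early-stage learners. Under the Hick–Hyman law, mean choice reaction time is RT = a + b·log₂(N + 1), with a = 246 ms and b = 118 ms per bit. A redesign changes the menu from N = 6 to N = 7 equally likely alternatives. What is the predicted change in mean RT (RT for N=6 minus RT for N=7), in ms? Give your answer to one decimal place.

RT(6) = 246 + 118·log₂(7) = 246 + 118·2.8074 = 577.2732 ms.
RT(7) = 246 + 118·log₂(8) = 246 + 118·3.0000 = 600.0000 ms.
Difference = 577.2732 − 600.0000 = -22.7268 ≈ -22.7 ms.

-22.7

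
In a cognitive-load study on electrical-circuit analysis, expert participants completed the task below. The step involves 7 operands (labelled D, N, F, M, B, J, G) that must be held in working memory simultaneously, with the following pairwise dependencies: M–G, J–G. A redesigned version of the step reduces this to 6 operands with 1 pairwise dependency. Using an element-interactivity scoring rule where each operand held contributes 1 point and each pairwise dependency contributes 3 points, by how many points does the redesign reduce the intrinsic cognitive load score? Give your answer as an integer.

Original: 7 × 1 + 2 × 3 = 7 + 6 = 13.
Redesigned: 6 × 1 + 1 × 3 = 6 + 3 = 9.
Reduction = 13 − 9 = 4.

4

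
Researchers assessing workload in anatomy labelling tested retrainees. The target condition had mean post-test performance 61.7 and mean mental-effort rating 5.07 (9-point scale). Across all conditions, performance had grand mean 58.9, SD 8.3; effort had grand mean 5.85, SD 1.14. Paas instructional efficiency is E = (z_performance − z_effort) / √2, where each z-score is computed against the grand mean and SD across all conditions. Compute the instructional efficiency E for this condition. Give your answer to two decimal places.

z_performance = (61.7 − 58.9) / 8.3 = 2.8000 / 8.3 = 0.3373.
z_effort = (5.07 − 5.85) / 1.14 = -0.7800 / 1.14 = -0.6842.
z_P − z_E = 0.3373 − (-0.6842) = 1.0215.
E = 1.0215 / √2 = 1.0215 / 1.41421 = 0.7223 ≈ 0.72.

0.72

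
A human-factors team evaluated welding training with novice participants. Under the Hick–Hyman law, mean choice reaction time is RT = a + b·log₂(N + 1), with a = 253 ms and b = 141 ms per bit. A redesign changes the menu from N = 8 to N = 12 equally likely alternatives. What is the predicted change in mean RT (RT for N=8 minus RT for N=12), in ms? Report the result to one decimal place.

RT(8) = 253 + 141·log₂(9) = 253 + 141·3.1699 = 699.9559 ms.
RT(12) = 253 + 141·log₂(13) = 253 + 141·3.7004 = 774.7564 ms.
Difference = 699.9559 − 774.7564 = -74.8005 ≈ -74.8 ms.

-74.8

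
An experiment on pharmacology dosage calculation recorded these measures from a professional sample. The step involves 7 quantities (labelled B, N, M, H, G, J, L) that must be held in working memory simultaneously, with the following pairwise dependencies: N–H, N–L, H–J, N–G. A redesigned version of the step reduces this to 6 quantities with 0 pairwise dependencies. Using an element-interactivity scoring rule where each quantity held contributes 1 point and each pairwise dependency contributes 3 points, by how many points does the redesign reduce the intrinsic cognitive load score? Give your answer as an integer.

13

Original: 7 × 1 + 4 × 3 = 7 + 12 = 19.
Redesigned: 6 × 1 + 0 × 3 = 6 + 0 = 6.
Reduction = 19 − 6 = 13.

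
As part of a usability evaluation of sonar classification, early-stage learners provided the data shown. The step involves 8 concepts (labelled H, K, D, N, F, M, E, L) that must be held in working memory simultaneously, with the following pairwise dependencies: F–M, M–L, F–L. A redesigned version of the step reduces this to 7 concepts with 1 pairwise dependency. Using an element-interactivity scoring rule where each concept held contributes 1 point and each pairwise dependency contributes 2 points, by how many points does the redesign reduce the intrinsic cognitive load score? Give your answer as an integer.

5

Original: 8 × 1 + 3 × 2 = 8 + 6 = 14.
Redesigned: 7 × 1 + 1 × 2 = 7 + 2 = 9.
Reduction = 14 − 9 = 5.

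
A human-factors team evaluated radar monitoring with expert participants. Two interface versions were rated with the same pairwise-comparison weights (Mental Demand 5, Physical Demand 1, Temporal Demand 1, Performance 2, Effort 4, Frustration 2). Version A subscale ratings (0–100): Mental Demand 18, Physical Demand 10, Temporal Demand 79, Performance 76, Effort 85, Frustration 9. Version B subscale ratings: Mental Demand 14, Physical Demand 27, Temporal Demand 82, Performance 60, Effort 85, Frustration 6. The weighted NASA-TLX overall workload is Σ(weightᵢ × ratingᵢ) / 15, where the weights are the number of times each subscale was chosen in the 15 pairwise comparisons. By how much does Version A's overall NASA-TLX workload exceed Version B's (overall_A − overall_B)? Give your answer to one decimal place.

2.5

Version A weighted sum = 5·18 + 1·10 + 1·79 + 2·76 + 4·85 + 2·9 = 90 + 10 + 79 + 152 + 340 + 18 = 689; overall_A = 689/15 = 45.9333.
Version B weighted sum = 5·14 + 1·27 + 1·82 + 2·60 + 4·85 + 2·6 = 70 + 27 + 82 + 120 + 340 + 12 = 651; overall_B = 651/15 = 43.4000.
Difference = 45.9333 − 43.4000 = 2.5333 ≈ 2.5.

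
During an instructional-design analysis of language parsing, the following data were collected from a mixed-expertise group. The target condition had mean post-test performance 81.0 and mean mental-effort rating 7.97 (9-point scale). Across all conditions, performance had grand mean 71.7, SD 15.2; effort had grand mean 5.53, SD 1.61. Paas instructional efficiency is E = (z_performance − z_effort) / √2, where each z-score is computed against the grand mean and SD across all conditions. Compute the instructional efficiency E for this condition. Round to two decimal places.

z_performance = (81.0 − 71.7) / 15.2 = 9.3000 / 15.2 = 0.6118.
z_effort = (7.97 − 5.53) / 1.61 = 2.4400 / 1.61 = 1.5155.
z_P − z_E = 0.6118 − 1.5155 = -0.9037.
E = -0.9037 / √2 = -0.9037 / 1.41421 = -0.6390 ≈ -0.64.

-0.64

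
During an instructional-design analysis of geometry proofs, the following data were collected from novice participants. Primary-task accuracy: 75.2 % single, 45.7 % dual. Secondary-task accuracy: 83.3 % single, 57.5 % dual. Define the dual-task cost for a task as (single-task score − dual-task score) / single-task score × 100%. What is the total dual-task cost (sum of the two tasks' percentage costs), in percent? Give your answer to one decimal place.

Primary cost = (75.2 − 45.7) / 75.2 × 100% = 39.2287%.
Secondary cost = (83.3 − 57.5) / 83.3 × 100% = 30.9724%.
Total = 39.2287% + 30.9724% = 70.2011% ≈ 70.2%.

70.2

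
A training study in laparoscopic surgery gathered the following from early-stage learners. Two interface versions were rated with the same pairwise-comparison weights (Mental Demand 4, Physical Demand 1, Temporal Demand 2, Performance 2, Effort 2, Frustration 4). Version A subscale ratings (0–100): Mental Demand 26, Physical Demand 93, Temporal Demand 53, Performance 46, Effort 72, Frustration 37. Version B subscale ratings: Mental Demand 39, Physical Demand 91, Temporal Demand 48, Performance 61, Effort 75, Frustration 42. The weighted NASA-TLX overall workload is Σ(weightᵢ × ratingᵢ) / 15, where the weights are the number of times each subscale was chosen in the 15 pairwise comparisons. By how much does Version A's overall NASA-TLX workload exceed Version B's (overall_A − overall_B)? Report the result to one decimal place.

Version A weighted sum = 4·26 + 1·93 + 2·53 + 2·46 + 2·72 + 4·37 = 104 + 93 + 106 + 92 + 144 + 148 = 687; overall_A = 687/15 = 45.8000.
Version B weighted sum = 4·39 + 1·91 + 2·48 + 2·61 + 2·75 + 4·42 = 156 + 91 + 96 + 122 + 150 + 168 = 783; overall_B = 783/15 = 52.2000.
Difference = 45.8000 − 52.2000 = -6.4000 ≈ -6.4.

-6.4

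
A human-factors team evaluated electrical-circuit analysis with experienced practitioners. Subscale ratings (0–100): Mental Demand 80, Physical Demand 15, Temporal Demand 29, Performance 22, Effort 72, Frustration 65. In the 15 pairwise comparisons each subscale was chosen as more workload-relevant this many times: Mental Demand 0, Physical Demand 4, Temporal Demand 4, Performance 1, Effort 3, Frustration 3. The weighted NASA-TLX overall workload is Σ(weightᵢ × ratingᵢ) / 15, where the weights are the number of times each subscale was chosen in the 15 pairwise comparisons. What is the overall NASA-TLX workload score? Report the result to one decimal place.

40.6

The tallies are the weights (they sum to 15).
Weighted sum = 0·80 + 4·15 + 4·29 + 1·22 + 3·72 + 3·65
            = 0 + 60 + 116 + 22 + 216 + 195 = 609.
Overall workload = 609 / 15 = 40.6000 ≈ 40.6.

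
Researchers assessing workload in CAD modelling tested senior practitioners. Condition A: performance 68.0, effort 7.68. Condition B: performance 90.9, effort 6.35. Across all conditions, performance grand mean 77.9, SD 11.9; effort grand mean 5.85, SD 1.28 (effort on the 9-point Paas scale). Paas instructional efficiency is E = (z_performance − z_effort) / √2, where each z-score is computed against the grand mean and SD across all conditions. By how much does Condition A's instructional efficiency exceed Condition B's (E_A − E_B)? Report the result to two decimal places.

-2.10

Condition A: z_P = (68.0 − 77.9)/11.9 = -0.8319; z_E = (7.68 − 5.85)/1.28 = 1.4297; E_A = (-0.8319 − 1.4297)/√2 = -1.5992.
Condition B: z_P = (90.9 − 77.9)/11.9 = 1.0924; z_E = (6.35 − 5.85)/1.28 = 0.3906; E_B = (1.0924 − 0.3906)/√2 = 0.4962.
E_A − E_B = -1.5992 − 0.4962 = -2.0954 ≈ -2.10.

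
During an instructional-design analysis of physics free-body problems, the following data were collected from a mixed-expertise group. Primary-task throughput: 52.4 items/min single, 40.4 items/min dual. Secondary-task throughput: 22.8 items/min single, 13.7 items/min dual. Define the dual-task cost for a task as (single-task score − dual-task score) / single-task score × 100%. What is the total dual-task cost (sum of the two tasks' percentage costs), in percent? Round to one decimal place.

62.8

Primary cost = (52.4 − 40.4) / 52.4 × 100% = 22.9008%.
Secondary cost = (22.8 − 13.7) / 22.8 × 100% = 39.9123%.
Total = 22.9008% + 39.9123% = 62.8131% ≈ 62.8%.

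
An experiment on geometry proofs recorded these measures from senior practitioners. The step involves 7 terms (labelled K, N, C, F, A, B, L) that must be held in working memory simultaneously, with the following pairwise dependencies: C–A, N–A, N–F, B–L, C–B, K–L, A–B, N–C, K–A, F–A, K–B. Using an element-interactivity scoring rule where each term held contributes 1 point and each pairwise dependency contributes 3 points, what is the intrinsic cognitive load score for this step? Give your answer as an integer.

Count of terms held simultaneously: 7.
Count of pairwise dependencies listed: 11.
Element contribution: 7 × 1 = 7.
Interaction contribution: 11 × 3 = 33.
Intrinsic load = 7 + 33 = 40.

40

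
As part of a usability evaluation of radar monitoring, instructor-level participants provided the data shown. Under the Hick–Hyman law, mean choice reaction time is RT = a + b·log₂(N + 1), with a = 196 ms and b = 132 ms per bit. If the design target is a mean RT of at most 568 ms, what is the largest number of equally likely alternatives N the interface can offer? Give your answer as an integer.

6

Set 196 + 132·log₂(N + 1) ≤ 568.
log₂(N + 1) ≤ (568 − 196) / 132 = 2.8182.
N + 1 ≤ 2^2.8182 = 7.0528.
N ≤ 6.0528, so the largest integer N is 6.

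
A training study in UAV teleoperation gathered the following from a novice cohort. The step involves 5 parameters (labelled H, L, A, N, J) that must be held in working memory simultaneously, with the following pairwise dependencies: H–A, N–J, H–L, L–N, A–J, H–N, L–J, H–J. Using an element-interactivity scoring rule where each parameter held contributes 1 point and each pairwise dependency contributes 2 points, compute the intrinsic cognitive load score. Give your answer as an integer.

21

Count of parameters held simultaneously: 5.
Count of pairwise dependencies listed: 8.
Element contribution: 5 × 1 = 5.
Interaction contribution: 8 × 2 = 16.
Intrinsic load = 5 + 16 = 21.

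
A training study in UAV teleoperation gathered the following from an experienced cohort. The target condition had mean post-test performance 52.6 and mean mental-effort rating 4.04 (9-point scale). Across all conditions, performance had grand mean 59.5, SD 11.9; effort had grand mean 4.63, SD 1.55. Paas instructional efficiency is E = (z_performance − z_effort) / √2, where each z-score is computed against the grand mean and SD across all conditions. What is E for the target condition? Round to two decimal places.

z_performance = (52.6 − 59.5) / 11.9 = -6.9000 / 11.9 = -0.5798.
z_effort = (4.04 − 4.63) / 1.55 = -0.5900 / 1.55 = -0.3806.
z_P − z_E = -0.5798 − (-0.3806) = -0.1992.
E = -0.1992 / √2 = -0.1992 / 1.41421 = -0.1409 ≈ -0.14.

-0.14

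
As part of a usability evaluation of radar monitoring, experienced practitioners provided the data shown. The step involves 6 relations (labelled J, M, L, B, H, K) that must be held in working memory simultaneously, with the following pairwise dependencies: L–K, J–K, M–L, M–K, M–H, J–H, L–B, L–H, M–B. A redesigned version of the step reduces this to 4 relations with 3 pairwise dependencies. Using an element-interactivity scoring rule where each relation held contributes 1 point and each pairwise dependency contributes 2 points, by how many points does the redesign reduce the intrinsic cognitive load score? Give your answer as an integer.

14

Original: 6 × 1 + 9 × 2 = 6 + 18 = 24.
Redesigned: 4 × 1 + 3 × 2 = 4 + 6 = 10.
Reduction = 24 − 10 = 14.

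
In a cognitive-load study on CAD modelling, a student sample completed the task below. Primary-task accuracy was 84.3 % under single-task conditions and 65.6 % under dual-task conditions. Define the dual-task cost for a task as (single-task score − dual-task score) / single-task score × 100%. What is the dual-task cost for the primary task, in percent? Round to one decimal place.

22.2

Cost = (84.3 − 65.6) / 84.3 × 100%
     = 18.7000 / 84.3 × 100% = 22.1827%.
≈ 22.2%.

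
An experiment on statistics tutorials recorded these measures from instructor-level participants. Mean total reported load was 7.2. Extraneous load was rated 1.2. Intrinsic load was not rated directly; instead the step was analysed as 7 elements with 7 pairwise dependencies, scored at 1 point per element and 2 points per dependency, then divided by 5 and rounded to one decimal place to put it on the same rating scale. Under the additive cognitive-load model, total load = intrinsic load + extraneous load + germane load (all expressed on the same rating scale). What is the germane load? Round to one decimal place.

Intrinsic (element-interactivity): (7 × 1 + 7 × 2) / 5 = 21 / 5 = 4.2000 → 4.2.
germane load = total − intrinsic − extraneous
             = 7.2 − 4.2 − 1.2 = 1.8.

1.8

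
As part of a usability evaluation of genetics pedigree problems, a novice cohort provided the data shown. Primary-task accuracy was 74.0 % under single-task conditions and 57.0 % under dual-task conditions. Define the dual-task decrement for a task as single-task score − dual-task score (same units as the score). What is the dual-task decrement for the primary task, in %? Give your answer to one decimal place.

17.0

Decrement = 74.0 − 57.0 = 17.0000 % ≈ 17.0 %.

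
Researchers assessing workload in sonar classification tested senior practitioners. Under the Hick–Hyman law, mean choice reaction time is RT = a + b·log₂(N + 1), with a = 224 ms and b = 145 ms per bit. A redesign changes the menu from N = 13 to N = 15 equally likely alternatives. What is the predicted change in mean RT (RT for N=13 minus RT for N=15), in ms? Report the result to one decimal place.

RT(13) = 224 + 145·log₂(14) = 224 + 145·3.8074 = 776.0730 ms.
RT(15) = 224 + 145·log₂(16) = 224 + 145·4.0000 = 804.0000 ms.
Difference = 776.0730 − 804.0000 = -27.9270 ≈ -27.9 ms.

-27.9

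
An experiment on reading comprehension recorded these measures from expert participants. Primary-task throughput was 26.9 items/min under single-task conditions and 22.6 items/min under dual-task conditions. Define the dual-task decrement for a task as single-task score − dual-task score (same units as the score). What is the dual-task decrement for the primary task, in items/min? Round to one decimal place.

4.3

Decrement = 26.9 − 22.6 = 4.3000 items/min ≈ 4.3 items/min.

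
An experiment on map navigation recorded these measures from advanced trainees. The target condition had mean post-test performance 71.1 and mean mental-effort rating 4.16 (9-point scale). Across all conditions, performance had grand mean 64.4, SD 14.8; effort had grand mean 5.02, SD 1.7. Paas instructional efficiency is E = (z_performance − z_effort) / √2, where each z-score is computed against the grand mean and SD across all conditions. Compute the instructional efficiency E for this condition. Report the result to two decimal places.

z_performance = (71.1 − 64.4) / 14.8 = 6.7000 / 14.8 = 0.4527.
z_effort = (4.16 − 5.02) / 1.7 = -0.8600 / 1.7 = -0.5059.
z_P − z_E = 0.4527 − (-0.5059) = 0.9586.
E = 0.9586 / √2 = 0.9586 / 1.41421 = 0.6778 ≈ 0.68.

0.68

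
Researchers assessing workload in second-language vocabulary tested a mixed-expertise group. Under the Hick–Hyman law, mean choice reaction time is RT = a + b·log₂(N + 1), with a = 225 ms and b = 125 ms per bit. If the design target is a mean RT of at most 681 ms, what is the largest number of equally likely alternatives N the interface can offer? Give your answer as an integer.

Set 225 + 125·log₂(N + 1) ≤ 681.
log₂(N + 1) ≤ (681 − 225) / 125 = 3.6480.
N + 1 ≤ 2^3.6480 = 12.5360.
N ≤ 11.5360, so the largest integer N is 11.

11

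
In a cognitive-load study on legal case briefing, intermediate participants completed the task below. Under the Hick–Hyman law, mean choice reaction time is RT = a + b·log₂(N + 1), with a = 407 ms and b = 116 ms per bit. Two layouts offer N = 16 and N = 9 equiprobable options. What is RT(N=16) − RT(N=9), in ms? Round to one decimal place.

88.8

RT(16) = 407 + 116·log₂(17) = 407 + 116·4.0875 = 881.1500 ms.
RT(9) = 407 + 116·log₂(10) = 407 + 116·3.3219 = 792.3404 ms.
Difference = 881.1500 − 792.3404 = 88.8096 ≈ 88.8 ms.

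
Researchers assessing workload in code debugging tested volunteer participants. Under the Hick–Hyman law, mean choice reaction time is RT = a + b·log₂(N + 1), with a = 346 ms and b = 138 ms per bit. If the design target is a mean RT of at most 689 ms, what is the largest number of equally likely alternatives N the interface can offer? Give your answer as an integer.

4

Set 346 + 138·log₂(N + 1) ≤ 689.
log₂(N + 1) ≤ (689 − 346) / 138 = 2.4855.
N + 1 ≤ 2^2.4855 = 5.6003.
N ≤ 4.6003, so the largest integer N is 4.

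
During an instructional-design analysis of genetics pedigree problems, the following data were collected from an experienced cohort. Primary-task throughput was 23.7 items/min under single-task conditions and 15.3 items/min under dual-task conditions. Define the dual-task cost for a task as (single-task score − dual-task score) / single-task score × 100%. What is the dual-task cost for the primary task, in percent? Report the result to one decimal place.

Cost = (23.7 − 15.3) / 23.7 × 100%
     = 8.4000 / 23.7 × 100% = 35.4430%.
≈ 35.4%.

35.4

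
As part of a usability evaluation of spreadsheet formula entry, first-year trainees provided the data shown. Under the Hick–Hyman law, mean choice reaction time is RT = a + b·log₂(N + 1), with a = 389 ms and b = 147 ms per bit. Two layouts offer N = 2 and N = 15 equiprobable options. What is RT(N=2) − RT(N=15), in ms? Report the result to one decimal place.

-355.0

RT(2) = 389 + 147·log₂(3) = 389 + 147·1.5850 = 621.9950 ms.
RT(15) = 389 + 147·log₂(16) = 389 + 147·4.0000 = 977.0000 ms.
Difference = 621.9950 − 977.0000 = -355.0050 ≈ -355.0 ms.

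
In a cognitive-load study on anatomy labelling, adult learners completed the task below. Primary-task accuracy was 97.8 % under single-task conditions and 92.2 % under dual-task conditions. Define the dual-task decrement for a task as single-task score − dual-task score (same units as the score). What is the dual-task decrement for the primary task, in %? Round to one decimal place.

5.6

Decrement = 97.8 − 92.2 = 5.6000 % ≈ 5.6 %.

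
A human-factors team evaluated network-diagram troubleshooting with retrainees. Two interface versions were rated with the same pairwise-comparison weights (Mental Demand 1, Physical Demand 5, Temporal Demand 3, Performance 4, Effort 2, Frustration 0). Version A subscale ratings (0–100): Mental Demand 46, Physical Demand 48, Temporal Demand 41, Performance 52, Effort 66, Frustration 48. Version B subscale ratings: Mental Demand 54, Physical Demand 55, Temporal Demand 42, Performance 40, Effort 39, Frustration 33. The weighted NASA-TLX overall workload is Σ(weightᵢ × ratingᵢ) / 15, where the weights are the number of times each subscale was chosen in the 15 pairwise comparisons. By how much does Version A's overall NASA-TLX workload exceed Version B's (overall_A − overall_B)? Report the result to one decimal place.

3.7

Version A weighted sum = 1·46 + 5·48 + 3·41 + 4·52 + 2·66 + 0·48 = 46 + 240 + 123 + 208 + 132 + 0 = 749; overall_A = 749/15 = 49.9333.
Version B weighted sum = 1·54 + 5·55 + 3·42 + 4·40 + 2·39 + 0·33 = 54 + 275 + 126 + 160 + 78 + 0 = 693; overall_B = 693/15 = 46.2000.
Difference = 49.9333 − 46.2000 = 3.7333 ≈ 3.7.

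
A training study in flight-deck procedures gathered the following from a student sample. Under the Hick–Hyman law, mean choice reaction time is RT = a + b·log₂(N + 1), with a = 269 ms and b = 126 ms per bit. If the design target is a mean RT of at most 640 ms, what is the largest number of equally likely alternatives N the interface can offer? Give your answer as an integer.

6

Set 269 + 126·log₂(N + 1) ≤ 640.
log₂(N + 1) ≤ (640 − 269) / 126 = 2.9444.
N + 1 ≤ 2^2.9444 = 7.6976.
N ≤ 6.6976, so the largest integer N is 6.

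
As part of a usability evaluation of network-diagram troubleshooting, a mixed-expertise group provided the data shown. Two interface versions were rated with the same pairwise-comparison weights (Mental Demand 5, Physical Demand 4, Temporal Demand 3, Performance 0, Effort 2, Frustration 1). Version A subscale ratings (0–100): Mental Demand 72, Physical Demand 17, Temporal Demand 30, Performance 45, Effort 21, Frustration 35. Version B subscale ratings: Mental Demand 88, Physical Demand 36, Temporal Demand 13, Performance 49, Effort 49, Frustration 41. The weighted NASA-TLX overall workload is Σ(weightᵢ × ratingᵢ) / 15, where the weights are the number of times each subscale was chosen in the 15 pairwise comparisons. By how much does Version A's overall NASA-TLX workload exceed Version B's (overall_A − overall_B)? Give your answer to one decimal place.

Version A weighted sum = 5·72 + 4·17 + 3·30 + 0·45 + 2·21 + 1·35 = 360 + 68 + 90 + 0 + 42 + 35 = 595; overall_A = 595/15 = 39.6667.
Version B weighted sum = 5·88 + 4·36 + 3·13 + 0·49 + 2·49 + 1·41 = 440 + 144 + 39 + 0 + 98 + 41 = 762; overall_B = 762/15 = 50.8000.
Difference = 39.6667 − 50.8000 = -11.1333 ≈ -11.1.

-11.1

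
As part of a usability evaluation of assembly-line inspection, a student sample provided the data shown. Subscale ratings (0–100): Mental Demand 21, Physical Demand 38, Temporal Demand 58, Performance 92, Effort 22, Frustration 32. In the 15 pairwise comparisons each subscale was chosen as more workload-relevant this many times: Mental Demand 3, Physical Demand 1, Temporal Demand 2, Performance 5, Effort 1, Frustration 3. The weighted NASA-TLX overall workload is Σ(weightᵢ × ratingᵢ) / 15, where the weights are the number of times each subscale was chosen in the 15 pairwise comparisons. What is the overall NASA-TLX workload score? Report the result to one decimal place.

53.0

The tallies are the weights (they sum to 15).
Weighted sum = 3·21 + 1·38 + 2·58 + 5·92 + 1·22 + 3·32
            = 63 + 38 + 116 + 460 + 22 + 96 = 795.
Overall workload = 795 / 15 = 53.0000 ≈ 53.0.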